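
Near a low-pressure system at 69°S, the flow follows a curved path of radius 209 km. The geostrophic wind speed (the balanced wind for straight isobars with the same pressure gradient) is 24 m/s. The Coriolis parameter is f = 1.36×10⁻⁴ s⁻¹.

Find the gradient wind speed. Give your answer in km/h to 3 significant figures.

55.9 km/h

Around a low, centrifugal force acts outward with Coriolis, so pressure-gradient force balances both:
(1/ρ)|∂P/∂n| = fV + V²/R  →  V² + fR·V − fR·V_g = 0
With fR = 1.36×10⁻⁴ × 209×10³ m = 28.4 m/s:
V = [−fR + √((fR)² + 4 fR V_g)]/2 = [−28.4 + √(28.4² + 4×28.4×24)]/2 = 15.5 m/s
Subgeostrophic (V < V_g = 24 m/s), as expected around a low.
Converting: 15.5 m/s × 3.6 = 55.9 km/h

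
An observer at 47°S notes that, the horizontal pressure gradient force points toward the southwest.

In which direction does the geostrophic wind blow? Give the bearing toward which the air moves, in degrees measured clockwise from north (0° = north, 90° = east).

The pressure-gradient force points toward the southwest (bearing 225°).
Geostrophic balance: in the Southern Hemisphere the Coriolis force deflects motion to the left, so the geostrophic wind blows 90° to the left of the pressure-gradient force (low pressure on the right).
Rotating 225° by 90° counterclockwise gives 135° — the wind blows toward the southeast.

135°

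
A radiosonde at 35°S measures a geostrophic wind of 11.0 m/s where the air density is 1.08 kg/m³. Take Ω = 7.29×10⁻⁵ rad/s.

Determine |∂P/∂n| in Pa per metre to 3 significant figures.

Coriolis parameter at 35°S:
f = 2Ω sin φ = 2 × 7.29×10⁻⁵ × sin 35° = 8.36×10⁻⁵ s⁻¹
Geostrophic balance rearranged: |∂P/∂n| = f ρ V_g
|∂P/∂n| = 8.36×10⁻⁵ × 1.08 × 11.0 = 9.93×10⁻⁴ Pa/m

9.93×10⁻⁴ Pa/m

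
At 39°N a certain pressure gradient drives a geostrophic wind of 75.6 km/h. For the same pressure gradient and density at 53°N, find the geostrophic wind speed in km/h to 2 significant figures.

60 km/h

With the same pressure gradient and density, V_g ∝ 1/f ∝ 1/sin φ.
V₂ = V₁ · sin φ₁ / sin φ₂ = 75.6 × sin 39° / sin 53°
V₂ = 75.6 × 0.6293/0.7986 = 60 km/h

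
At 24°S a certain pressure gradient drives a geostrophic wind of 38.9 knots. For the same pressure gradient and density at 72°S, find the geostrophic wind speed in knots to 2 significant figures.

17 knots

With the same pressure gradient and density, V_g ∝ 1/f ∝ 1/sin φ.
V₂ = V₁ · sin φ₁ / sin φ₂ = 38.9 × sin 24° / sin 72°
V₂ = 38.9 × 0.4067/0.9511 = 17 knots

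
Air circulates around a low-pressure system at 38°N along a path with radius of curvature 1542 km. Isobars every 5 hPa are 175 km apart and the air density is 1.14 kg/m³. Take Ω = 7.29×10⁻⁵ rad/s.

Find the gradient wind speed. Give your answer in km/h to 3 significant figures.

85.8 km/h

Coriolis parameter at 38°N:
f = 2Ω sin φ = 2 × 7.29×10⁻⁵ × sin 38° = 8.98×10⁻⁵ s⁻¹
Pressure gradient: |∂P/∂n| = 500 Pa / 175000 m = 2.86×10⁻³ Pa/m
Geostrophic speed: V_g = |∂P/∂n|/(fρ) = 2.86×10⁻³/(8.98×10⁻⁵ × 1.14) = 27.9 m/s
Around a low, centrifugal force acts outward with Coriolis, so pressure-gradient force balances both:
(1/ρ)|∂P/∂n| = fV + V²/R  →  V² + fR·V − fR·V_g = 0
With fR = 8.98×10⁻⁵ × 1542×10³ m = 138 m/s:
V = [−fR + √((fR)² + 4 fR V_g)]/2 = [−138 + √(138² + 4×138×27.9)]/2 = 23.8 m/s
Subgeostrophic (V < V_g = 27.9 m/s), as expected around a low.
Converting: 23.8 m/s × 3.6 = 85.8 km/h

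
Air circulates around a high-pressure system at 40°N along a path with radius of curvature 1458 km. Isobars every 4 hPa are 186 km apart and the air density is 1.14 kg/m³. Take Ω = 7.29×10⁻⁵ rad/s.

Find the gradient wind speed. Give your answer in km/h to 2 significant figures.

Coriolis parameter at 40°N:
f = 2Ω sin φ = 2 × 7.29×10⁻⁵ × sin 40° = 9.37×10⁻⁵ s⁻¹
Pressure gradient: |∂P/∂n| = 400 Pa / 186000 m = 2.15×10⁻³ Pa/m
Geostrophic speed: V_g = |∂P/∂n|/(fρ) = 2.15×10⁻³/(9.37×10⁻⁵ × 1.14) = 20.1 m/s
Around a high, pressure-gradient force acts outward with centrifugal, so Coriolis balances both:
fV = (1/ρ)|∂P/∂n| + V²/R  →  V² − fR·V + fR·V_g = 0
With fR = 9.37×10⁻⁵ × 1458×10³ m = 137 m/s:
V = [fR − √((fR)² − 4 fR V_g)]/2 = [137 − √(137² − 4×137×20.1)]/2 = 24.5 m/s
Supergeostrophic (V > V_g = 20.1 m/s), as expected around a high.
Converting: 24.5 m/s × 3.6 = 88 km/h

88 km/h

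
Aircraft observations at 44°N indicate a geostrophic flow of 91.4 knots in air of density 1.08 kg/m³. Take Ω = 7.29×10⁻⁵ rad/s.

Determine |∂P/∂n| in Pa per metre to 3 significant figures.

5.14×10⁻³ Pa/m

Coriolis parameter at 44°N:
f = 2Ω sin φ = 2 × 7.29×10⁻⁵ × sin 44° = 1.01×10⁻⁴ s⁻¹
Wind speed in SI: 91.4 knots = 47.0 m/s
Geostrophic balance rearranged: |∂P/∂n| = f ρ V_g
|∂P/∂n| = 1.01×10⁻⁴ × 1.08 × 47.0 = 5.14×10⁻³ Pa/m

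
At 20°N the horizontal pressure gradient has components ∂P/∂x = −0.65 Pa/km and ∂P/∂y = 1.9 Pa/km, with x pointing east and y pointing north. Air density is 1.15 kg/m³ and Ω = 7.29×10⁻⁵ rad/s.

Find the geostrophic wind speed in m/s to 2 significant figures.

Coriolis parameter at 20°N:
f = 2Ω sin φ = 2 × 7.29×10⁻⁵ × sin 20° = 4.99×10⁻⁵ s⁻¹
Component geostrophic relations (x east, y north):
u_g = −(1/(fρ)) ∂P/∂y,  v_g = (1/(fρ)) ∂P/∂x
u_g = −(1.9×10⁻³)/(4.99×10⁻⁵ × 1.15) = −33.1 m/s;  v_g = (−0.65×10⁻³)/(4.99×10⁻⁵ × 1.15) = −11.3 m/s
|V_g| = √(u_g² + v_g²) = 35.0 m/s

35 m/s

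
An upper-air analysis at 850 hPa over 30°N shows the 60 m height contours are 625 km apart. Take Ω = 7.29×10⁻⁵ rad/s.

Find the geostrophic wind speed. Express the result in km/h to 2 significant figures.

Coriolis parameter at 30°N:
f = 2Ω sin φ = 2 × 7.29×10⁻⁵ × sin 30° = 7.29×10⁻⁵ s⁻¹
Height gradient: |∂Z/∂n| = 60 m / 625000 m = 9.60×10⁻⁵
On a pressure surface, geostrophic balance gives V_g = (g/f)|∂Z/∂n|:
V_g = 9.81 × 9.60×10⁻⁵ / 7.29×10⁻⁵ = 12.9 m/s
Converting: 12.9 m/s × 3.6 = 47 km/h

47 km/h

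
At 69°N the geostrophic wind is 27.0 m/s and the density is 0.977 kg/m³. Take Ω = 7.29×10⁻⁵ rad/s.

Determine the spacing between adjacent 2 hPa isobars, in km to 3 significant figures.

55.7 km

Coriolis parameter at 69°N:
f = 2Ω sin φ = 2 × 7.29×10⁻⁵ × sin 69° = 1.36×10⁻⁴ s⁻¹
Geostrophic balance rearranged: |∂P/∂n| = f ρ V_g
|∂P/∂n| = 1.36×10⁻⁴ × 0.977 × 27.0 = 3.59×10⁻³ Pa/m
Isobar spacing: Δn = ΔP/|∂P/∂n| = 200 Pa / 3.59×10⁻³ Pa/m = 55701 m ≈ 55.7 km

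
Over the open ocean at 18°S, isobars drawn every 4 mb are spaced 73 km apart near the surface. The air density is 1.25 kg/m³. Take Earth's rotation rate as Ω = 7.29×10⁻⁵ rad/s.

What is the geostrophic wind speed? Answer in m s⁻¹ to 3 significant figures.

Coriolis parameter at 18°S:
f = 2Ω sin φ = 2 × 7.29×10⁻⁵ × sin 18° = 4.51×10⁻⁵ s⁻¹
Pressure gradient: |∂P/∂n| = 400 Pa / 73000 m = 5.48×10⁻³ Pa/m
Geostrophic balance (pressure-gradient force = Coriolis force):
V_g = (1/(fρ)) |∂P/∂n| = 5.48×10⁻³ / (4.51×10⁻⁵ × 1.25) = 97.3 m/s

97.3 m s⁻¹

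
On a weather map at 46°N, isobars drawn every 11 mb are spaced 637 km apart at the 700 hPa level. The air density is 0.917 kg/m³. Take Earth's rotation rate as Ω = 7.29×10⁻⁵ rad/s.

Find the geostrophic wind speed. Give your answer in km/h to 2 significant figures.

Coriolis parameter at 46°N:
f = 2Ω sin φ = 2 × 7.29×10⁻⁵ × sin 46° = 1.05×10⁻⁴ s⁻¹
Pressure gradient: |∂P/∂n| = 1100 Pa / 637000 m = 1.73×10⁻³ Pa/m
Geostrophic balance (pressure-gradient force = Coriolis force):
V_g = (1/(fρ)) |∂P/∂n| = 1.73×10⁻³ / (1.05×10⁻⁴ × 0.917) = 18.0 m/s
Converting: 18.0 m/s × 3.6 = 65 km/h

65 km/h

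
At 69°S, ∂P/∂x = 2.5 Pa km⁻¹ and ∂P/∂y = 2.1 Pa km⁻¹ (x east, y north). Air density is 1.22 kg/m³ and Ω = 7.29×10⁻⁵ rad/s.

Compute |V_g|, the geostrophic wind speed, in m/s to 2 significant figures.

20 m/s

Coriolis parameter at 69°S:
f = 2Ω sin φ = 2 × 7.29×10⁻⁵ × sin 69° = 1.36×10⁻⁴ s⁻¹
In the Southern Hemisphere f is negative: f = −1.36×10⁻⁴ s⁻¹.
Component geostrophic relations (x east, y north):
u_g = −(1/(fρ)) ∂P/∂y,  v_g = (1/(fρ)) ∂P/∂x
u_g = −(2.1×10⁻³)/(−1.36×10⁻⁴ × 1.22) = 12.6 m/s;  v_g = (2.5×10⁻³)/(−1.36×10⁻⁴ × 1.22) = −15.1 m/s
|V_g| = √(u_g² + v_g²) = 19.7 m/s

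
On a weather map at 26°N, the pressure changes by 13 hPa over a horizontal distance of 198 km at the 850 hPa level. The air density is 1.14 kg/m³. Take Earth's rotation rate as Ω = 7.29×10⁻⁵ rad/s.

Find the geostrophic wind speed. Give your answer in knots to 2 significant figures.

Coriolis parameter at 26°N:
f = 2Ω sin φ = 2 × 7.29×10⁻⁵ × sin 26° = 6.39×10⁻⁵ s⁻¹
Pressure gradient: |∂P/∂n| = 1300 Pa / 198000 m = 6.57×10⁻³ Pa/m
Geostrophic balance (pressure-gradient force = Coriolis force):
V_g = (1/(fρ)) |∂P/∂n| = 6.57×10⁻³ / (6.39×10⁻⁵ × 1.14) = 90.1 m/s
Converting: 90.1 m/s × 1.944 = 180 knots

180 knots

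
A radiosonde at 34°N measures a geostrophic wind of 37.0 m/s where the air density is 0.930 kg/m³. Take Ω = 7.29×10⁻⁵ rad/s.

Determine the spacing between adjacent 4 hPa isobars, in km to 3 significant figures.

Coriolis parameter at 34°N:
f = 2Ω sin φ = 2 × 7.29×10⁻⁵ × sin 34° = 8.15×10⁻⁵ s⁻¹
Geostrophic balance rearranged: |∂P/∂n| = f ρ V_g
|∂P/∂n| = 8.15×10⁻⁵ × 0.930 × 37.0 = 2.81×10⁻³ Pa/m
Isobar spacing: Δn = ΔP/|∂P/∂n| = 400 Pa / 2.81×10⁻³ Pa/m = 142579 m ≈ 143 km

143 km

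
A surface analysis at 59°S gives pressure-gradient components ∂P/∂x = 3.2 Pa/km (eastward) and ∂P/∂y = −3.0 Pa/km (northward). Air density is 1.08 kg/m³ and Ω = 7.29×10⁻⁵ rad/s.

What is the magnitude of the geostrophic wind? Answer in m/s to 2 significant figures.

Coriolis parameter at 59°S:
f = 2Ω sin φ = 2 × 7.29×10⁻⁵ × sin 59° = 1.25×10⁻⁴ s⁻¹
In the Southern Hemisphere f is negative: f = −1.25×10⁻⁴ s⁻¹.
Component geostrophic relations (x east, y north):
u_g = −(1/(fρ)) ∂P/∂y,  v_g = (1/(fρ)) ∂P/∂x
u_g = −(−3.0×10⁻³)/(−1.25×10⁻⁴ × 1.08) = −22.2 m/s;  v_g = (3.2×10⁻³)/(−1.25×10⁻⁴ × 1.08) = −23.7 m/s
|V_g| = √(u_g² + v_g²) = 32.5 m/s

32 m/s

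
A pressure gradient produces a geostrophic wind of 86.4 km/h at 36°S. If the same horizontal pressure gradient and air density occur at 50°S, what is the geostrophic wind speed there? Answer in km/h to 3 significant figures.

With the same pressure gradient and density, V_g ∝ 1/f ∝ 1/sin φ.
V₂ = V₁ · sin φ₁ / sin φ₂ = 86.4 × sin 36° / sin 50°
V₂ = 86.4 × 0.5878/0.7660 = 66.3 km/h

66.3 km/h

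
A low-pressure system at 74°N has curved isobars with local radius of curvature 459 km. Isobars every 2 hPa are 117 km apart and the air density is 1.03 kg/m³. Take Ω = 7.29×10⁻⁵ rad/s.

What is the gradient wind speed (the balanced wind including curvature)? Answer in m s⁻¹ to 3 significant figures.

Coriolis parameter at 74°N:
f = 2Ω sin φ = 2 × 7.29×10⁻⁵ × sin 74° = 1.40×10⁻⁴ s⁻¹
Pressure gradient: |∂P/∂n| = 200 Pa / 117000 m = 1.71×10⁻³ Pa/m
Geostrophic speed: V_g = |∂P/∂n|/(fρ) = 1.71×10⁻³/(1.40×10⁻⁴ × 1.03) = 11.8 m/s
Around a low, centrifugal force acts outward with Coriolis, so pressure-gradient force balances both:
(1/ρ)|∂P/∂n| = fV + V²/R  →  V² + fR·V − fR·V_g = 0
With fR = 1.40×10⁻⁴ × 459×10³ m = 64.3 m/s:
V = [−fR + √((fR)² + 4 fR V_g)]/2 = [−64.3 + √(64.3² + 4×64.3×11.8)]/2 = 10.2 m/s
Subgeostrophic (V < V_g = 11.8 m/s), as expected around a low.

10.2 m s⁻¹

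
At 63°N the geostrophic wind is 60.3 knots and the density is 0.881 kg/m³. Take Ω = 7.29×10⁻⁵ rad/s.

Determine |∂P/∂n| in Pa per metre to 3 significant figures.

3.55×10⁻³ Pa/m

Coriolis parameter at 63°N:
f = 2Ω sin φ = 2 × 7.29×10⁻⁵ × sin 63° = 1.30×10⁻⁴ s⁻¹
Wind speed in SI: 60.3 knots = 31.0 m/s
Geostrophic balance rearranged: |∂P/∂n| = f ρ V_g
|∂P/∂n| = 1.30×10⁻⁴ × 0.881 × 31.0 = 3.55×10⁻³ Pa/m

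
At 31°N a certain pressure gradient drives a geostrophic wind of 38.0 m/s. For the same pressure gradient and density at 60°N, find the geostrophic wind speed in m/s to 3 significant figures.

With the same pressure gradient and density, V_g ∝ 1/f ∝ 1/sin φ.
V₂ = V₁ · sin φ₁ / sin φ₂ = 38.0 × sin 31° / sin 60°
V₂ = 38.0 × 0.5150/0.8660 = 22.6 m/s

22.6 m/s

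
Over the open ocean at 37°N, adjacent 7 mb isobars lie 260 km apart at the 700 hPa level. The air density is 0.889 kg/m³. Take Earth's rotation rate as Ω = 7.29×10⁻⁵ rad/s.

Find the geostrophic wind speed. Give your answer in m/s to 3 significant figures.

34.5 m/s

Coriolis parameter at 37°N:
f = 2Ω sin φ = 2 × 7.29×10⁻⁵ × sin 37° = 8.77×10⁻⁵ s⁻¹
Pressure gradient: |∂P/∂n| = 700 Pa / 260000 m = 2.69×10⁻³ Pa/m
Geostrophic balance (pressure-gradient force = Coriolis force):
V_g = (1/(fρ)) |∂P/∂n| = 2.69×10⁻³ / (8.77×10⁻⁵ × 0.889) = 34.5 m/s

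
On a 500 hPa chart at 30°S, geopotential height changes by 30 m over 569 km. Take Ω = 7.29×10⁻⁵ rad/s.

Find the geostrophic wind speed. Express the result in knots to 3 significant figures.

13.8 knots

Coriolis parameter at 30°S:
f = 2Ω sin φ = 2 × 7.29×10⁻⁵ × sin 30° = 7.29×10⁻⁵ s⁻¹
Height gradient: |∂Z/∂n| = 30 m / 569000 m = 5.27×10⁻⁵
On a pressure surface, geostrophic balance gives V_g = (g/f)|∂Z/∂n|:
V_g = 9.81 × 5.27×10⁻⁵ / 7.29×10⁻⁵ = 7.09 m/s
Converting: 7.09 m/s × 1.944 = 13.8 knots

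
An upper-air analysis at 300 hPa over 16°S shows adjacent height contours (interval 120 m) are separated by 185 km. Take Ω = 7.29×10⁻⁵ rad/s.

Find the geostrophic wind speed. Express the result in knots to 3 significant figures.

Coriolis parameter at 16°S:
f = 2Ω sin φ = 2 × 7.29×10⁻⁵ × sin 16° = 4.02×10⁻⁵ s⁻¹
Height gradient: |∂Z/∂n| = 120 m / 185000 m = 6.49×10⁻⁴
On a pressure surface, geostrophic balance gives V_g = (g/f)|∂Z/∂n|:
V_g = 9.81 × 6.49×10⁻⁴ / 4.02×10⁻⁵ = 158 m/s
Converting: 158 m/s × 1.944 = 308 knots

308 knots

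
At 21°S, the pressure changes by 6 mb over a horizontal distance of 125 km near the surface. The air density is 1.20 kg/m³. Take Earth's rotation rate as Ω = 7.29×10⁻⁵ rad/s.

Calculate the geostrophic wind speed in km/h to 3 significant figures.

Coriolis parameter at 21°S:
f = 2Ω sin φ = 2 × 7.29×10⁻⁵ × sin 21° = 5.23×10⁻⁵ s⁻¹
Pressure gradient: |∂P/∂n| = 600 Pa / 125000 m = 4.80×10⁻³ Pa/m
Geostrophic balance (pressure-gradient force = Coriolis force):
V_g = (1/(fρ)) |∂P/∂n| = 4.80×10⁻³ / (5.23×10⁻⁵ × 1.20) = 76.6 m/s
Converting: 76.6 m/s × 3.6 = 276 km/h

276 km/h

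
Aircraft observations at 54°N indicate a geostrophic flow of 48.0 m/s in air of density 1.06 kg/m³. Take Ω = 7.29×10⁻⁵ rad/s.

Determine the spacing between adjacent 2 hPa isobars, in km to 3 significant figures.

33.3 km

Coriolis parameter at 54°N:
f = 2Ω sin φ = 2 × 7.29×10⁻⁵ × sin 54° = 1.18×10⁻⁴ s⁻¹
Geostrophic balance rearranged: |∂P/∂n| = f ρ V_g
|∂P/∂n| = 1.18×10⁻⁴ × 1.06 × 48.0 = 6.00×10⁻³ Pa/m
Isobar spacing: Δn = ΔP/|∂P/∂n| = 200 Pa / 6.00×10⁻³ Pa/m = 33325 m ≈ 33.3 km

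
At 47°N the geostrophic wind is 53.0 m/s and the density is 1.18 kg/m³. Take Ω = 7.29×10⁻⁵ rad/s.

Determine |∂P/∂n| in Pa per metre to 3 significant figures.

6.67×10⁻³ Pa/m

Coriolis parameter at 47°N:
f = 2Ω sin φ = 2 × 7.29×10⁻⁵ × sin 47° = 1.07×10⁻⁴ s⁻¹
Geostrophic balance rearranged: |∂P/∂n| = f ρ V_g
|∂P/∂n| = 1.07×10⁻⁴ × 1.18 × 53.0 = 6.67×10⁻³ Pa/m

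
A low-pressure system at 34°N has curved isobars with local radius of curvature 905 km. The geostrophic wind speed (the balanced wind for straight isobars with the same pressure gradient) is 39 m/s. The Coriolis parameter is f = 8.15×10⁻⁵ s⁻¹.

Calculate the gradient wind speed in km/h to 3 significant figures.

102 km/h

Around a low, centrifugal force acts outward with Coriolis, so pressure-gradient force balances both:
(1/ρ)|∂P/∂n| = fV + V²/R  →  V² + fR·V − fR·V_g = 0
With fR = 8.15×10⁻⁵ × 905×10³ m = 73.8 m/s:
V = [−fR + √((fR)² + 4 fR V_g)]/2 = [−73.8 + √(73.8² + 4×73.8×39)]/2 = 28.2 m/s
Subgeostrophic (V < V_g = 39 m/s), as expected around a low.
Converting: 28.2 m/s × 3.6 = 102 km/h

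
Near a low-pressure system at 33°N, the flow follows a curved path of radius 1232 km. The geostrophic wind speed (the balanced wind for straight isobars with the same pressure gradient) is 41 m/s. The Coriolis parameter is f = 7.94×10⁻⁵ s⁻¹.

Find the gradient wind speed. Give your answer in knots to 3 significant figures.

Around a low, centrifugal force acts outward with Coriolis, so pressure-gradient force balances both:
(1/ρ)|∂P/∂n| = fV + V²/R  →  V² + fR·V − fR·V_g = 0
With fR = 7.94×10⁻⁵ × 1232×10³ m = 97.8 m/s:
V = [−fR + √((fR)² + 4 fR V_g)]/2 = [−97.8 + √(97.8² + 4×97.8×41)]/2 = 31.1 m/s
Subgeostrophic (V < V_g = 41 m/s), as expected around a low.
Converting: 31.1 m/s × 1.944 = 60.5 knots

60.5 knots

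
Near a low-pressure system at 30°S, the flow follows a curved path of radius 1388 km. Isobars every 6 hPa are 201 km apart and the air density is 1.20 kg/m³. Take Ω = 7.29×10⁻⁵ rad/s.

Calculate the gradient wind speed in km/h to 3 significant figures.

97.0 km/h

Coriolis parameter at 30°S:
f = 2Ω sin φ = 2 × 7.29×10⁻⁵ × sin 30° = 7.29×10⁻⁵ s⁻¹
Pressure gradient: |∂P/∂n| = 600 Pa / 201000 m = 2.99×10⁻³ Pa/m
Geostrophic speed: V_g = |∂P/∂n|/(fρ) = 2.99×10⁻³/(7.29×10⁻⁵ × 1.20) = 34.1 m/s
Around a low, centrifugal force acts outward with Coriolis, so pressure-gradient force balances both:
(1/ρ)|∂P/∂n| = fV + V²/R  →  V² + fR·V − fR·V_g = 0
With fR = 7.29×10⁻⁵ × 1388×10³ m = 101 m/s:
V = [−fR + √((fR)² + 4 fR V_g)]/2 = [−101 + √(101² + 4×101×34.1)]/2 = 26.9 m/s
Subgeostrophic (V < V_g = 34.1 m/s), as expected around a low.
Converting: 26.9 m/s × 3.6 = 97.0 km/h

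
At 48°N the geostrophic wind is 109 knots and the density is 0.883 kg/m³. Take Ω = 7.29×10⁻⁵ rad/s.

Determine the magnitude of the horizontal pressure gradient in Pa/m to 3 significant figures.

5.36×10⁻³ Pa/m

Coriolis parameter at 48°N:
f = 2Ω sin φ = 2 × 7.29×10⁻⁵ × sin 48° = 1.08×10⁻⁴ s⁻¹
Wind speed in SI: 109 knots = 56.1 m/s
Geostrophic balance rearranged: |∂P/∂n| = f ρ V_g
|∂P/∂n| = 1.08×10⁻⁴ × 0.883 × 56.1 = 5.36×10⁻³ Pa/m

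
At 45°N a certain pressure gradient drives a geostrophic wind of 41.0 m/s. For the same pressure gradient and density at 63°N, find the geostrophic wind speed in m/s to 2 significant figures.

33 m/s

With the same pressure gradient and density, V_g ∝ 1/f ∝ 1/sin φ.
V₂ = V₁ · sin φ₁ / sin φ₂ = 41.0 × sin 45° / sin 63°
V₂ = 41.0 × 0.7071/0.8910 = 33 m/s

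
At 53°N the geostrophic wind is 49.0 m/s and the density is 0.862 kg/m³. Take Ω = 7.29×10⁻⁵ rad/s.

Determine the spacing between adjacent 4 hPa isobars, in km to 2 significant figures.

Coriolis parameter at 53°N:
f = 2Ω sin φ = 2 × 7.29×10⁻⁵ × sin 53° = 1.16×10⁻⁴ s⁻¹
Geostrophic balance rearranged: |∂P/∂n| = f ρ V_g
|∂P/∂n| = 1.16×10⁻⁴ × 0.862 × 49.0 = 4.92×10⁻³ Pa/m
Isobar spacing: Δn = ΔP/|∂P/∂n| = 400 Pa / 4.92×10⁻³ Pa/m = 81330 m ≈ 81 km

81 km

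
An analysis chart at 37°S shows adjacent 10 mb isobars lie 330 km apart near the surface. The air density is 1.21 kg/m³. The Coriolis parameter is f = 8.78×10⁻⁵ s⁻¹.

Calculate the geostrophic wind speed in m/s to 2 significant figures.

29 m/s

Pressure gradient: |∂P/∂n| = 1000 Pa / 330000 m = 3.03×10⁻³ Pa/m
Geostrophic balance (pressure-gradient force = Coriolis force):
V_g = (1/(fρ)) |∂P/∂n| = 3.03×10⁻³ / (8.78×10⁻⁵ × 1.21) = 28.5 m/s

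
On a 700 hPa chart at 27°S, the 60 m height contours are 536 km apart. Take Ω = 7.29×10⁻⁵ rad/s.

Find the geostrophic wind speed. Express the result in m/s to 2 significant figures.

17 m/s

Coriolis parameter at 27°S:
f = 2Ω sin φ = 2 × 7.29×10⁻⁵ × sin 27° = 6.62×10⁻⁵ s⁻¹
Height gradient: |∂Z/∂n| = 60 m / 536000 m = 1.12×10⁻⁴
On a pressure surface, geostrophic balance gives V_g = (g/f)|∂Z/∂n|:
V_g = 9.81 × 1.12×10⁻⁴ / 6.62×10⁻⁵ = 16.6 m/s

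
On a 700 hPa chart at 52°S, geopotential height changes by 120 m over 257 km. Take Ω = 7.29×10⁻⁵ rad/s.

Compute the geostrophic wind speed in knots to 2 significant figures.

77 knots

Coriolis parameter at 52°S:
f = 2Ω sin φ = 2 × 7.29×10⁻⁵ × sin 52° = 1.15×10⁻⁴ s⁻¹
Height gradient: |∂Z/∂n| = 120 m / 257000 m = 4.67×10⁻⁴
On a pressure surface, geostrophic balance gives V_g = (g/f)|∂Z/∂n|:
V_g = 9.81 × 4.67×10⁻⁴ / 1.15×10⁻⁴ = 39.9 m/s
Converting: 39.9 m/s × 1.944 = 77 knots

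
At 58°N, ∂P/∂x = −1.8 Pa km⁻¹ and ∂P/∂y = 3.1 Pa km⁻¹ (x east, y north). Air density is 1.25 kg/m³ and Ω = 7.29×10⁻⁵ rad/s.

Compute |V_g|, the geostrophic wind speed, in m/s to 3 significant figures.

23.2 m/s

Coriolis parameter at 58°N:
f = 2Ω sin φ = 2 × 7.29×10⁻⁵ × sin 58° = 1.24×10⁻⁴ s⁻¹
Component geostrophic relations (x east, y north):
u_g = −(1/(fρ)) ∂P/∂y,  v_g = (1/(fρ)) ∂P/∂x
u_g = −(3.1×10⁻³)/(1.24×10⁻⁴ × 1.25) = −20.1 m/s;  v_g = (−1.8×10⁻³)/(1.24×10⁻⁴ × 1.25) = −11.6 m/s
|V_g| = √(u_g² + v_g²) = 23.2 m/s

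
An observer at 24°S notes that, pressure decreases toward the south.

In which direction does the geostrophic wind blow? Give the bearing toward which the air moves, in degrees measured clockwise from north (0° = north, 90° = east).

The pressure-gradient force points toward the south (bearing 180°).
Geostrophic balance: in the Southern Hemisphere the Coriolis force deflects motion to the left, so the geostrophic wind blows 90° to the left of the pressure-gradient force (low pressure on the right).
Rotating 180° by 90° counterclockwise gives 090° — the wind blows toward the east.

090°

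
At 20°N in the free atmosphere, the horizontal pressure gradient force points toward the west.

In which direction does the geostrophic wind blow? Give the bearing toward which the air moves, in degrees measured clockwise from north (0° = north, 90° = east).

000°

The pressure-gradient force points toward the west (bearing 270°).
Geostrophic balance: in the Northern Hemisphere the Coriolis force deflects motion to the right, so the geostrophic wind blows 90° to the right of the pressure-gradient force (low pressure on the left).
Rotating 270° by 90° clockwise gives 000° — the wind blows toward the north.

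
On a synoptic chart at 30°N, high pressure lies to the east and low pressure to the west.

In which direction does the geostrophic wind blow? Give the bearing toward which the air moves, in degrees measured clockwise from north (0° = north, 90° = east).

The pressure-gradient force points toward the west (bearing 270°).
Geostrophic balance: in the Northern Hemisphere the Coriolis force deflects motion to the right, so the geostrophic wind blows 90° to the right of the pressure-gradient force (low pressure on the left).
Rotating 270° by 90° clockwise gives 000° — the wind blows toward the north.

000°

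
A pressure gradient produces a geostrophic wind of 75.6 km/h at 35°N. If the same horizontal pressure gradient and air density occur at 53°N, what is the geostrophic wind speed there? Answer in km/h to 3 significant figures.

With the same pressure gradient and density, V_g ∝ 1/f ∝ 1/sin φ.
V₂ = V₁ · sin φ₁ / sin φ₂ = 75.6 × sin 35° / sin 53°
V₂ = 75.6 × 0.5736/0.7986 = 54.3 km/h

54.3 km/h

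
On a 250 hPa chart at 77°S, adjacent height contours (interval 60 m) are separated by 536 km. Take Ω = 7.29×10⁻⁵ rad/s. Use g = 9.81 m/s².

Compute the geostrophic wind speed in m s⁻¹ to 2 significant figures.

7.7 m s⁻¹

Coriolis parameter at 77°S:
f = 2Ω sin φ = 2 × 7.29×10⁻⁵ × sin 77° = 1.42×10⁻⁴ s⁻¹
Height gradient: |∂Z/∂n| = 60 m / 536000 m = 1.12×10⁻⁴
On a pressure surface, geostrophic balance gives V_g = (g/f)|∂Z/∂n|:
V_g = 9.81 × 1.12×10⁻⁴ / 1.42×10⁻⁴ = 7.73 m/s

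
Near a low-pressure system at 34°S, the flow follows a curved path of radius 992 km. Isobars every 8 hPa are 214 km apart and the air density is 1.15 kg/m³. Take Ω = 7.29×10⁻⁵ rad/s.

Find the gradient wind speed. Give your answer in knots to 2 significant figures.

Coriolis parameter at 34°S:
f = 2Ω sin φ = 2 × 7.29×10⁻⁵ × sin 34° = 8.15×10⁻⁵ s⁻¹
Pressure gradient: |∂P/∂n| = 800 Pa / 214000 m = 3.74×10⁻³ Pa/m
Geostrophic speed: V_g = |∂P/∂n|/(fρ) = 3.74×10⁻³/(8.15×10⁻⁵ × 1.15) = 39.9 m/s
Around a low, centrifugal force acts outward with Coriolis, so pressure-gradient force balances both:
(1/ρ)|∂P/∂n| = fV + V²/R  →  V² + fR·V − fR·V_g = 0
With fR = 8.15×10⁻⁵ × 992×10³ m = 80.9 m/s:
V = [−fR + √((fR)² + 4 fR V_g)]/2 = [−80.9 + √(80.9² + 4×80.9×39.9)]/2 = 29.3 m/s
Subgeostrophic (V < V_g = 39.9 m/s), as expected around a low.
Converting: 29.3 m/s × 1.944 = 57 knots

57 knots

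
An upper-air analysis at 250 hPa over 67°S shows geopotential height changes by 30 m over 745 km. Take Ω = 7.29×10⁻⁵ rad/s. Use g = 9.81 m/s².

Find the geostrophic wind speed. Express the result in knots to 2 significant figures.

Coriolis parameter at 67°S:
f = 2Ω sin φ = 2 × 7.29×10⁻⁵ × sin 67° = 1.34×10⁻⁴ s⁻¹
Height gradient: |∂Z/∂n| = 30 m / 745000 m = 4.03×10⁻⁵
On a pressure surface, geostrophic balance gives V_g = (g/f)|∂Z/∂n|:
V_g = 9.81 × 4.03×10⁻⁵ / 1.34×10⁻⁴ = 2.94 m/s
Converting: 2.94 m/s × 1.944 = 5.7 knots

5.7 knots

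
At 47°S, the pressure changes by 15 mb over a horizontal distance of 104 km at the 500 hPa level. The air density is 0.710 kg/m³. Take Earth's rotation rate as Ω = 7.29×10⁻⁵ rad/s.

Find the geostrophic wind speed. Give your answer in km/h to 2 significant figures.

Coriolis parameter at 47°S:
f = 2Ω sin φ = 2 × 7.29×10⁻⁵ × sin 47° = 1.07×10⁻⁴ s⁻¹
Pressure gradient: |∂P/∂n| = 1500 Pa / 104000 m = 1.44×10⁻² Pa/m
Geostrophic balance (pressure-gradient force = Coriolis force):
V_g = (1/(fρ)) |∂P/∂n| = 1.44×10⁻² / (1.07×10⁻⁴ × 0.710) = 191 m/s
Converting: 191 m/s × 3.6 = 690 km/h

690 km/h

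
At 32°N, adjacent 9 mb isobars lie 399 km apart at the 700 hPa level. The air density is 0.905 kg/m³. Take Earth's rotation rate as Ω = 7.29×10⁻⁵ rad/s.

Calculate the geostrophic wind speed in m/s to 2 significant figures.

Coriolis parameter at 32°N:
f = 2Ω sin φ = 2 × 7.29×10⁻⁵ × sin 32° = 7.73×10⁻⁵ s⁻¹
Pressure gradient: |∂P/∂n| = 900 Pa / 399000 m = 2.26×10⁻³ Pa/m
Geostrophic balance (pressure-gradient force = Coriolis force):
V_g = (1/(fρ)) |∂P/∂n| = 2.26×10⁻³ / (7.73×10⁻⁵ × 0.905) = 32.3 m/s

32 m/s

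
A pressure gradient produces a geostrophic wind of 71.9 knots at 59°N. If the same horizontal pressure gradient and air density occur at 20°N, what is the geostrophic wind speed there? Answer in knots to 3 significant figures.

180 knots

With the same pressure gradient and density, V_g ∝ 1/f ∝ 1/sin φ.
V₂ = V₁ · sin φ₁ / sin φ₂ = 71.9 × sin 59° / sin 20°
V₂ = 71.9 × 0.8572/0.3420 = 180 knots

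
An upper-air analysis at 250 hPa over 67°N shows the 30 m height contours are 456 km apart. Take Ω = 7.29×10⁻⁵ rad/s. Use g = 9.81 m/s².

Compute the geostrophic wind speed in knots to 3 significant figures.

Coriolis parameter at 67°N:
f = 2Ω sin φ = 2 × 7.29×10⁻⁵ × sin 67° = 1.34×10⁻⁴ s⁻¹
Height gradient: |∂Z/∂n| = 30 m / 456000 m = 6.58×10⁻⁵
On a pressure surface, geostrophic balance gives V_g = (g/f)|∂Z/∂n|:
V_g = 9.81 × 6.58×10⁻⁵ / 1.34×10⁻⁴ = 4.81 m/s
Converting: 4.81 m/s × 1.944 = 9.35 knots

9.35 knots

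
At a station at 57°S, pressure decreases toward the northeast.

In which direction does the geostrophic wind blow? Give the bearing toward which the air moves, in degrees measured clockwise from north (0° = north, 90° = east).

315°

The pressure-gradient force points toward the northeast (bearing 045°).
Geostrophic balance: in the Southern Hemisphere the Coriolis force deflects motion to the left, so the geostrophic wind blows 90° to the left of the pressure-gradient force (low pressure on the right).
Rotating 045° by 90° counterclockwise gives 315° — the wind blows toward the northwest.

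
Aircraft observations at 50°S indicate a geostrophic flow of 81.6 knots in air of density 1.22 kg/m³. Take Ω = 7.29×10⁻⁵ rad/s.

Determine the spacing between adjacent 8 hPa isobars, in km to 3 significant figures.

Coriolis parameter at 50°S:
f = 2Ω sin φ = 2 × 7.29×10⁻⁵ × sin 50° = 1.12×10⁻⁴ s⁻¹
Wind speed in SI: 81.6 knots = 42.0 m/s
Geostrophic balance rearranged: |∂P/∂n| = f ρ V_g
|∂P/∂n| = 1.12×10⁻⁴ × 1.22 × 42.0 = 5.72×10⁻³ Pa/m
Isobar spacing: Δn = ΔP/|∂P/∂n| = 800 Pa / 5.72×10⁻³ Pa/m = 139859 m ≈ 140 km

140 km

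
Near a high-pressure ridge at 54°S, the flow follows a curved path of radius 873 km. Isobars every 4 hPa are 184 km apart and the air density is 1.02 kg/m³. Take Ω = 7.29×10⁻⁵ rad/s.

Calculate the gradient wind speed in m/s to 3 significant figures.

23.4 m/s

Coriolis parameter at 54°S:
f = 2Ω sin φ = 2 × 7.29×10⁻⁵ × sin 54° = 1.18×10⁻⁴ s⁻¹
Pressure gradient: |∂P/∂n| = 400 Pa / 184000 m = 2.17×10⁻³ Pa/m
Geostrophic speed: V_g = |∂P/∂n|/(fρ) = 2.17×10⁻³/(1.18×10⁻⁴ × 1.02) = 18.1 m/s
Around a high, pressure-gradient force acts outward with centrifugal, so Coriolis balances both:
fV = (1/ρ)|∂P/∂n| + V²/R  →  V² − fR·V + fR·V_g = 0
With fR = 1.18×10⁻⁴ × 873×10³ m = 103 m/s:
V = [fR − √((fR)² − 4 fR V_g)]/2 = [103 − √(103² − 4×103×18.1)]/2 = 23.4 m/s
Supergeostrophic (V > V_g = 18.1 m/s), as expected around a high.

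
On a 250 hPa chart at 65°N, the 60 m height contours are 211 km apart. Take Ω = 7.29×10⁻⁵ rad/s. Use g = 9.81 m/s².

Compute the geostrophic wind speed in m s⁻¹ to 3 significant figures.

21.1 m s⁻¹

Coriolis parameter at 65°N:
f = 2Ω sin φ = 2 × 7.29×10⁻⁵ × sin 65° = 1.32×10⁻⁴ s⁻¹
Height gradient: |∂Z/∂n| = 60 m / 211000 m = 2.84×10⁻⁴
On a pressure surface, geostrophic balance gives V_g = (g/f)|∂Z/∂n|:
V_g = 9.81 × 2.84×10⁻⁴ / 1.32×10⁻⁴ = 21.1 m/s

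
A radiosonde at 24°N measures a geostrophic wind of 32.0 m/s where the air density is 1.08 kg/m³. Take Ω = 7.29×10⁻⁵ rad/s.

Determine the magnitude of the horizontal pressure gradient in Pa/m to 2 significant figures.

2.0×10⁻³ Pa/m

Coriolis parameter at 24°N:
f = 2Ω sin φ = 2 × 7.29×10⁻⁵ × sin 24° = 5.93×10⁻⁵ s⁻¹
Geostrophic balance rearranged: |∂P/∂n| = f ρ V_g
|∂P/∂n| = 5.93×10⁻⁵ × 1.08 × 32.0 = 2.05×10⁻³ Pa/m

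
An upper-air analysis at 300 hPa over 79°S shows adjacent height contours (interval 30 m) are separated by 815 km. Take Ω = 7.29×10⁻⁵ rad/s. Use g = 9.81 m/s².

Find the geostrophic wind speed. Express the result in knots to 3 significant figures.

4.90 knots

Coriolis parameter at 79°S:
f = 2Ω sin φ = 2 × 7.29×10⁻⁵ × sin 79° = 1.43×10⁻⁴ s⁻¹
Height gradient: |∂Z/∂n| = 30 m / 815000 m = 3.68×10⁻⁵
On a pressure surface, geostrophic balance gives V_g = (g/f)|∂Z/∂n|:
V_g = 9.81 × 3.68×10⁻⁵ / 1.43×10⁻⁴ = 2.52 m/s
Converting: 2.52 m/s × 1.944 = 4.90 knots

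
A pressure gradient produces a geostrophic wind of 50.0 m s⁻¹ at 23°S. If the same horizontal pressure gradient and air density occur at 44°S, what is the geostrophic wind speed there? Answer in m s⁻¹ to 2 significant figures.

With the same pressure gradient and density, V_g ∝ 1/f ∝ 1/sin φ.
V₂ = V₁ · sin φ₁ / sin φ₂ = 50.0 × sin 23° / sin 44°
V₂ = 50.0 × 0.3907/0.6947 = 28 m s⁻¹

28 m s⁻¹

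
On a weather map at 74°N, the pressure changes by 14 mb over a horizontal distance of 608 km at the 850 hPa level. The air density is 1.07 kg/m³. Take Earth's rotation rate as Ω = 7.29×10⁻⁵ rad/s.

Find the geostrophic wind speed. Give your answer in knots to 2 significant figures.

30 knots

Coriolis parameter at 74°N:
f = 2Ω sin φ = 2 × 7.29×10⁻⁵ × sin 74° = 1.40×10⁻⁴ s⁻¹
Pressure gradient: |∂P/∂n| = 1400 Pa / 608000 m = 2.30×10⁻³ Pa/m
Geostrophic balance (pressure-gradient force = Coriolis force):
V_g = (1/(fρ)) |∂P/∂n| = 2.30×10⁻³ / (1.40×10⁻⁴ × 1.07) = 15.4 m/s
Converting: 15.4 m/s × 1.944 = 30 knots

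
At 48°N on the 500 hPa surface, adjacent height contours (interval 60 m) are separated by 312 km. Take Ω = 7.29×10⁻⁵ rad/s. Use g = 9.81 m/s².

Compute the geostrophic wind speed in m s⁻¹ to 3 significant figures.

Coriolis parameter at 48°N:
f = 2Ω sin φ = 2 × 7.29×10⁻⁵ × sin 48° = 1.08×10⁻⁴ s⁻¹
Height gradient: |∂Z/∂n| = 60 m / 312000 m = 1.92×10⁻⁴
On a pressure surface, geostrophic balance gives V_g = (g/f)|∂Z/∂n|:
V_g = 9.81 × 1.92×10⁻⁴ / 1.08×10⁻⁴ = 17.4 m/s

17.4 m s⁻¹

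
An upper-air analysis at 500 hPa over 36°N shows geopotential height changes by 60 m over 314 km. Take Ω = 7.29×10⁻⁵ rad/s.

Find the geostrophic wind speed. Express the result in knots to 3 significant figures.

Coriolis parameter at 36°N:
f = 2Ω sin φ = 2 × 7.29×10⁻⁵ × sin 36° = 8.57×10⁻⁵ s⁻¹
Height gradient: |∂Z/∂n| = 60 m / 314000 m = 1.91×10⁻⁴
On a pressure surface, geostrophic balance gives V_g = (g/f)|∂Z/∂n|:
V_g = 9.81 × 1.91×10⁻⁴ / 8.57×10⁻⁵ = 21.9 m/s
Converting: 21.9 m/s × 1.944 = 42.5 knots

42.5 knots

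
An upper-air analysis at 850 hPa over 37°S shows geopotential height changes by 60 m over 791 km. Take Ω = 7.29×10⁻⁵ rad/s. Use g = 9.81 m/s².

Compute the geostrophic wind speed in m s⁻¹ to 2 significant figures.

8.5 m s⁻¹

Coriolis parameter at 37°S:
f = 2Ω sin φ = 2 × 7.29×10⁻⁵ × sin 37° = 8.77×10⁻⁵ s⁻¹
Height gradient: |∂Z/∂n| = 60 m / 791000 m = 7.59×10⁻⁵
On a pressure surface, geostrophic balance gives V_g = (g/f)|∂Z/∂n|:
V_g = 9.81 × 7.59×10⁻⁵ / 8.77×10⁻⁵ = 8.48 m/s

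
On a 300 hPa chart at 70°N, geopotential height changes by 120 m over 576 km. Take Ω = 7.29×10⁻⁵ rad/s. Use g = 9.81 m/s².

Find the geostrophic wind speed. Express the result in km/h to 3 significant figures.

53.7 km/h

Coriolis parameter at 70°N:
f = 2Ω sin φ = 2 × 7.29×10⁻⁵ × sin 70° = 1.37×10⁻⁴ s⁻¹
Height gradient: |∂Z/∂n| = 120 m / 576000 m = 2.08×10⁻⁴
On a pressure surface, geostrophic balance gives V_g = (g/f)|∂Z/∂n|:
V_g = 9.81 × 2.08×10⁻⁴ / 1.37×10⁻⁴ = 14.9 m/s
Converting: 14.9 m/s × 3.6 = 53.7 km/h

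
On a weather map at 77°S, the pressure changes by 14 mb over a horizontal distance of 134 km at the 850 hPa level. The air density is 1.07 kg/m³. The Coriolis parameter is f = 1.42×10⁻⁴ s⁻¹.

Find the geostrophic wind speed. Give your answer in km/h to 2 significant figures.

250 km/h

Pressure gradient: |∂P/∂n| = 1400 Pa / 134000 m = 1.04×10⁻² Pa/m
Geostrophic balance (pressure-gradient force = Coriolis force):
V_g = (1/(fρ)) |∂P/∂n| = 1.04×10⁻² / (1.42×10⁻⁴ × 1.07) = 68.8 m/s
Converting: 68.8 m/s × 3.6 = 250 km/h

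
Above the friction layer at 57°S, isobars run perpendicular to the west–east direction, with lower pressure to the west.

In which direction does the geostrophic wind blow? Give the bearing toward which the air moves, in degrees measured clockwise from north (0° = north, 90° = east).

180°

The pressure-gradient force points toward the west (bearing 270°).
Geostrophic balance: in the Southern Hemisphere the Coriolis force deflects motion to the left, so the geostrophic wind blows 90° to the left of the pressure-gradient force (low pressure on the right).
Rotating 270° by 90° counterclockwise gives 180° — the wind blows toward the south.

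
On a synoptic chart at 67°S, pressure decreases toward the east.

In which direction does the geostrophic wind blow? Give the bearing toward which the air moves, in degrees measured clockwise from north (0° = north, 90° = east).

The pressure-gradient force points toward the east (bearing 090°).
Geostrophic balance: in the Southern Hemisphere the Coriolis force deflects motion to the left, so the geostrophic wind blows 90° to the left of the pressure-gradient force (low pressure on the right).
Rotating 090° by 90° counterclockwise gives 000° — the wind blows toward the north.

000°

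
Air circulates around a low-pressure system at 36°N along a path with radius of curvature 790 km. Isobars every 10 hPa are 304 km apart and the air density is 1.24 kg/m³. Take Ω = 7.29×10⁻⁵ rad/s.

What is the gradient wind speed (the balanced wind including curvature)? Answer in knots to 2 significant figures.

Coriolis parameter at 36°N:
f = 2Ω sin φ = 2 × 7.29×10⁻⁵ × sin 36° = 8.57×10⁻⁵ s⁻¹
Pressure gradient: |∂P/∂n| = 1000 Pa / 304000 m = 3.29×10⁻³ Pa/m
Geostrophic speed: V_g = |∂P/∂n|/(fρ) = 3.29×10⁻³/(8.57×10⁻⁵ × 1.24) = 31.0 m/s
Around a low, centrifugal force acts outward with Coriolis, so pressure-gradient force balances both:
(1/ρ)|∂P/∂n| = fV + V²/R  →  V² + fR·V − fR·V_g = 0
With fR = 8.57×10⁻⁵ × 790×10³ m = 67.7 m/s:
V = [−fR + √((fR)² + 4 fR V_g)]/2 = [−67.7 + √(67.7² + 4×67.7×31)]/2 = 23.1 m/s
Subgeostrophic (V < V_g = 31 m/s), as expected around a low.
Converting: 23.1 m/s × 1.944 = 45 knots

45 knots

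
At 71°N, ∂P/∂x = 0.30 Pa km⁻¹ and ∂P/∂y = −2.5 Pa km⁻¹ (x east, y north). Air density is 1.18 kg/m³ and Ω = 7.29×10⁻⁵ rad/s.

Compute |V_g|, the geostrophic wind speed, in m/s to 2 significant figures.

Coriolis parameter at 71°N:
f = 2Ω sin φ = 2 × 7.29×10⁻⁵ × sin 71° = 1.38×10⁻⁴ s⁻¹
Component geostrophic relations (x east, y north):
u_g = −(1/(fρ)) ∂P/∂y,  v_g = (1/(fρ)) ∂P/∂x
u_g = −(−2.5×10⁻³)/(1.38×10⁻⁴ × 1.18) = 15.4 m/s;  v_g = (0.30×10⁻³)/(1.38×10⁻⁴ × 1.18) = 1.84 m/s
|V_g| = √(u_g² + v_g²) = 15.5 m/s

15 m/s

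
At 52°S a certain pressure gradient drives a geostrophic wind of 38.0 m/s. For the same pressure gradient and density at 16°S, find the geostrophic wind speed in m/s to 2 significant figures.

With the same pressure gradient and density, V_g ∝ 1/f ∝ 1/sin φ.
V₂ = V₁ · sin φ₁ / sin φ₂ = 38.0 × sin 52° / sin 16°
V₂ = 38.0 × 0.7880/0.2756 = 110 m/s

110 m/s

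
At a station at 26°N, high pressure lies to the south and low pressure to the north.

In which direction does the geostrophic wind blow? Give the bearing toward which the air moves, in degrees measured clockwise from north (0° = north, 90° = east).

090°

The pressure-gradient force points toward the north (bearing 000°).
Geostrophic balance: in the Northern Hemisphere the Coriolis force deflects motion to the right, so the geostrophic wind blows 90° to the right of the pressure-gradient force (low pressure on the left).
Rotating 000° by 90° clockwise gives 090° — the wind blows toward the east.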